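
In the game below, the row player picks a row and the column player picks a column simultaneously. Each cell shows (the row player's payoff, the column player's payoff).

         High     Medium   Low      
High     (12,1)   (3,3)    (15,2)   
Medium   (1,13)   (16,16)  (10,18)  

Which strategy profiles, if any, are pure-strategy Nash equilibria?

There is no pure-strategy Nash equilibrium

A profile is a Nash equilibrium when each player is best-responding to the other.
The row player's best responses — vs High: High (payoff 12); vs Medium: Medium (payoff 16); vs Low: High (payoff 15).
The column player's best responses — vs High: Medium (payoff 3); vs Medium: Low (payoff 18).
No cell has both players best-responding. For instance, the row player's best reply to Medium is Medium, but against Medium the column player prefers Low over Medium.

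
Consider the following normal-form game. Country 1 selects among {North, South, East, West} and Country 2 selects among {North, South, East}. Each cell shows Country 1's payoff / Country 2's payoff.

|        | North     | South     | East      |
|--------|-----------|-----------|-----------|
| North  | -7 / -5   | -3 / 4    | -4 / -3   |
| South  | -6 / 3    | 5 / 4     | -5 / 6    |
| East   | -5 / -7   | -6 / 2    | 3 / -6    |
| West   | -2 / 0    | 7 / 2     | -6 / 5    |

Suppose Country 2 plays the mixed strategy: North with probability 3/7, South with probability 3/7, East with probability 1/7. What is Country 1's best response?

West

Compute Country 1's expected payoff from each pure strategy against the given mix.
North: (3/7)·(-7) + (3/7)·(-3) + (1/7)·(-4) = -34/7
South: (3/7)·(-6) + (3/7)·5 + (1/7)·(-5) = -8/7
East: (3/7)·(-5) + (3/7)·(-6) + (1/7)·3 = -30/7
West: (3/7)·(-2) + (3/7)·7 + (1/7)·(-6) = 9/7
Highest expected payoff is 9/7, from West.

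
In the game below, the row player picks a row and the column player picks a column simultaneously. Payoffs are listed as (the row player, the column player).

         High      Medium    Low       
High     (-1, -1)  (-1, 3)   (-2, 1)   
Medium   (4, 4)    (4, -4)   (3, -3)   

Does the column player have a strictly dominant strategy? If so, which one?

None

Check whether one of the column player's strategies beats all alternatives regardless of what the opponent does.
High is not dominant: against High, Medium gives 3 > -1.
Medium is not dominant: against Medium, High gives 4 > -4.
Low is not dominant: against High, Medium gives 3 > 1.
No single strategy is best against every opponent action.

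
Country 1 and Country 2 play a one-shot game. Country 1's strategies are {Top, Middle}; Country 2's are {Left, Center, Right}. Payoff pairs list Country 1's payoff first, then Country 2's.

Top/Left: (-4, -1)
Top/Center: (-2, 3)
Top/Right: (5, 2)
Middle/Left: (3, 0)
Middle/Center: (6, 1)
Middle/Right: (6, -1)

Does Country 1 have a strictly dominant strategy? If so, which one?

Middle

Check whether one of Country 1's strategies beats all alternatives regardless of what the opponent does.
Middle strictly dominates: vs Left: 3 > -4; vs Center: 6 > -2; vs Right: 6 > 5.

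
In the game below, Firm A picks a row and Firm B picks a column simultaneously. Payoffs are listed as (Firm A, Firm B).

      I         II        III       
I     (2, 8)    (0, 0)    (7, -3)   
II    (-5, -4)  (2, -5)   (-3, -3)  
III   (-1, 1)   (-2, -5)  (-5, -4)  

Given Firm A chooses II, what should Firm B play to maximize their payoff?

With Firm A fixed at II, Firm B's payoffs are: I → -4, II → -5, III → -3.
The maximum is -3, achieved by III.

III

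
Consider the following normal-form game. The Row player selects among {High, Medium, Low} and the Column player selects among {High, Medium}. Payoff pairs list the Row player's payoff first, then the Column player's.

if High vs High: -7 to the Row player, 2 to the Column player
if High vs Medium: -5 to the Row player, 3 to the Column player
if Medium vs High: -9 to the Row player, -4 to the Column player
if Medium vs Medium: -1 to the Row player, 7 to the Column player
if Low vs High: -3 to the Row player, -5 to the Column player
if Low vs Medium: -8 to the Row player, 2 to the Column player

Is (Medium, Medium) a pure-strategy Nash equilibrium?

Yes

Holding the Column player at Medium: the Row player gets -1 from Medium, versus -5 from High, -8 from Low. No profitable deviation for the Row player.
Holding the Row player at Medium: the Column player gets 7 from Medium, versus -4 from High. No profitable deviation for the Column player either.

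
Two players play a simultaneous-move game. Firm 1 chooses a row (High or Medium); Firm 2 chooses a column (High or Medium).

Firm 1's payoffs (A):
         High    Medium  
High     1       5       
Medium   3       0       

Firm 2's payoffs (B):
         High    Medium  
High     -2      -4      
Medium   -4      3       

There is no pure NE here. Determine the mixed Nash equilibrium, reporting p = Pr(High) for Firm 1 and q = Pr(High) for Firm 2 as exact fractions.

Each player's mixing probability is pinned down by making the *other* player indifferent.
Firm 2 indifferent between High and Medium: p·(-2) + (1−p)·(-4) = p·(-4) + (1−p)·3 ⟹ (-4) + 2p = 3 + (-7)p ⟹ p = 7/9.
Firm 1 indifferent between High and Medium: q·1 + (1−q)·5 = q·3 + (1−q)·0 ⟹ 5 + (-4)q = 0 + 3q ⟹ q = 5/7.

p = 7/9, q = 5/7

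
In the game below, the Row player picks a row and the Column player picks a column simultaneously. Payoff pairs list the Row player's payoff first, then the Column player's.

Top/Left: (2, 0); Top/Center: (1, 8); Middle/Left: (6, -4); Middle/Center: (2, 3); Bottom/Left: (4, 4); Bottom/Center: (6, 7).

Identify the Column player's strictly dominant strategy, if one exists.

Check whether one of the Column player's strategies beats all alternatives regardless of what the opponent does.
Center strictly dominates: vs Top: 8 > 0; vs Middle: 3 > -4; vs Bottom: 7 > 4.

Center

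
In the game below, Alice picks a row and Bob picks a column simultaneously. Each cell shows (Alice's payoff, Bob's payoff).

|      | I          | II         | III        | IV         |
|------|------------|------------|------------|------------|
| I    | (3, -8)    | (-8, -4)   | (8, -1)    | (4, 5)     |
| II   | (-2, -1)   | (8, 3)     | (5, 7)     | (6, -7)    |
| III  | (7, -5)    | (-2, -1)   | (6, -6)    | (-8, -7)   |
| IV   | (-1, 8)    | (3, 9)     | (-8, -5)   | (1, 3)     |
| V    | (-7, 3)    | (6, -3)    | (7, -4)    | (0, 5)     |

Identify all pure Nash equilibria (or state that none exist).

There is no pure-strategy Nash equilibrium

A profile is a Nash equilibrium when each player is best-responding to the other.
Alice's best responses — vs I: III (payoff 7); vs II: II (payoff 8); vs III: I (payoff 8); vs IV: II (payoff 6).
Bob's best responses — vs I: IV (payoff 5); vs II: III (payoff 7); vs III: II (payoff -1); vs IV: II (payoff 9); vs V: IV (payoff 5).
No cell has both players best-responding. For instance, Alice's best reply to I is III, but against III Bob prefers II over I.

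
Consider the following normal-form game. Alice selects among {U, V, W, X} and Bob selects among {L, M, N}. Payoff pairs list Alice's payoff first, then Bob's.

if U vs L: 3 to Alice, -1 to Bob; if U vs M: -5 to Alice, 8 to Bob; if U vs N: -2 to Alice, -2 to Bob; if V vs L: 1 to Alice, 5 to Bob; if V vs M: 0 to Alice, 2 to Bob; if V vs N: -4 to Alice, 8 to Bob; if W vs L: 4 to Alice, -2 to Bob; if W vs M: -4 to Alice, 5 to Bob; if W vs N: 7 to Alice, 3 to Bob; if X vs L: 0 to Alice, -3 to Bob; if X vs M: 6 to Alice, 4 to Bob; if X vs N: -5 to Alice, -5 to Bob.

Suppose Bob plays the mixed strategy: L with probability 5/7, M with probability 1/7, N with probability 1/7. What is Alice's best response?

W

Alice's best reply maximizes expected payoff against the mix.
U: (5/7)·3 + (1/7)·(-5) + (1/7)·(-2) = 8/7
V: (5/7)·1 + (1/7)·0 + (1/7)·(-4) = 1/7
W: (5/7)·4 + (1/7)·(-4) + (1/7)·7 = 23/7
X: (5/7)·0 + (1/7)·6 + (1/7)·(-5) = 1/7
Highest expected payoff is 23/7, from W.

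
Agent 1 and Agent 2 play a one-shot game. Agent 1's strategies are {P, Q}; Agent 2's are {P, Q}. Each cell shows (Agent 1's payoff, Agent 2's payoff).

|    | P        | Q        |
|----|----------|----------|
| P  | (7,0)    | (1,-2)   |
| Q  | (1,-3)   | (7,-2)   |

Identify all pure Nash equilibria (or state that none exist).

(P, P) and (Q, Q)

A profile is a Nash equilibrium when each player is best-responding to the other.
Agent 1's best responses — vs P: P (payoff 7); vs Q: Q (payoff 7).
Agent 2's best responses — vs P: P (payoff 0); vs Q: Q (payoff -2).
Mutual best responses occur at (P, P) and (Q, Q); at each, neither player gains by switching.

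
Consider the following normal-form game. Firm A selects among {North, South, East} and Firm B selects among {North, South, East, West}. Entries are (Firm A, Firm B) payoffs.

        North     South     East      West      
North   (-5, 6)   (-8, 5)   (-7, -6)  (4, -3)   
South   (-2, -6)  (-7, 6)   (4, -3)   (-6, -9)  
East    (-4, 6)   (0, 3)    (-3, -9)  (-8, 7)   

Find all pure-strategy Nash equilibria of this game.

None

Check mutual best responses: a cell is a NE iff neither player can gain by unilaterally deviating.
Firm A's best responses — vs North: South (payoff -2); vs South: East (payoff 0); vs East: South (payoff 4); vs West: North (payoff 4).
Firm B's best responses — vs North: North (payoff 6); vs South: South (payoff 6); vs East: West (payoff 7).
No cell has both players best-responding. For instance, Firm A's best reply to North is South, but against South Firm B prefers South over North.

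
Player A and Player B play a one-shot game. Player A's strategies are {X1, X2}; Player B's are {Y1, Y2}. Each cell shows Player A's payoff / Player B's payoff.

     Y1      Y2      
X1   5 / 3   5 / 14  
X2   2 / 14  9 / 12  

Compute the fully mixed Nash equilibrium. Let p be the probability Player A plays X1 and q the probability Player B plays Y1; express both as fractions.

Each player's mixing probability is pinned down by making the *other* player indifferent.
Player B indifferent between Y1 and Y2: p·3 + (1−p)·14 = p·14 + (1−p)·12 ⟹ 14 + (-11)p = 12 + 2p ⟹ p = 2/13.
Player A indifferent between X1 and X2: q·5 + (1−q)·5 = q·2 + (1−q)·9 ⟹ 5 + 0q = 9 + (-7)q ⟹ q = 4/7.

p = 2/13, q = 4/7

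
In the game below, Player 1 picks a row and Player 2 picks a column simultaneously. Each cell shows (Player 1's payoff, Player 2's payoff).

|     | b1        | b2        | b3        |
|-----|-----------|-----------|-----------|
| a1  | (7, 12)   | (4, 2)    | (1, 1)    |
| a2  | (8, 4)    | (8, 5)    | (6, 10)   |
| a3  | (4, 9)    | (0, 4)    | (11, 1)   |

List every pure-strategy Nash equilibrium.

Check mutual best responses: a cell is a NE iff neither player can gain by unilaterally deviating.
Player 1's best responses — vs b1: a2 (payoff 8); vs b2: a2 (payoff 8); vs b3: a3 (payoff 11).
Player 2's best responses — vs a1: b1 (payoff 12); vs a2: b3 (payoff 10); vs a3: b1 (payoff 9).
No cell has both players best-responding. For instance, Player 1's best reply to b3 is a3, but against a3 Player 2 prefers b1 over b3.

None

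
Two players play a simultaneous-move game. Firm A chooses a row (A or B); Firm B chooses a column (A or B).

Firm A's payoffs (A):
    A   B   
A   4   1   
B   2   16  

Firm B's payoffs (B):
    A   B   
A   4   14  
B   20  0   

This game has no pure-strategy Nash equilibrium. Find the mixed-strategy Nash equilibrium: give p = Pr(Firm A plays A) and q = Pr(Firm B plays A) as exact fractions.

Each player's mixing probability is pinned down by making the *other* player indifferent.
Firm B indifferent between A and B: p·4 + (1−p)·20 = p·14 + (1−p)·0 ⟹ 20 + (-16)p = 0 + 14p ⟹ p = 2/3.
Firm A indifferent between A and B: q·4 + (1−q)·1 = q·2 + (1−q)·16 ⟹ 1 + 3q = 16 + (-14)q ⟹ q = 15/17.

p = 2/3, q = 15/17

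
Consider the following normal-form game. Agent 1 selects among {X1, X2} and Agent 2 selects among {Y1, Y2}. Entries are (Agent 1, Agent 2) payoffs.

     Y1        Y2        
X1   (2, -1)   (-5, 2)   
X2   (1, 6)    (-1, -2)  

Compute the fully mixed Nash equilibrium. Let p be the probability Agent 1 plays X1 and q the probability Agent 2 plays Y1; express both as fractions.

Each player's mixing probability is pinned down by making the *other* player indifferent.
Agent 2 indifferent between Y1 and Y2: p·(-1) + (1−p)·6 = p·2 + (1−p)·(-2) ⟹ 6 + (-7)p = (-2) + 4p ⟹ p = 8/11.
Agent 1 indifferent between X1 and X2: q·2 + (1−q)·(-5) = q·1 + (1−q)·(-1) ⟹ (-5) + 7q = (-1) + 2q ⟹ q = 4/5.

p = 8/11, q = 4/5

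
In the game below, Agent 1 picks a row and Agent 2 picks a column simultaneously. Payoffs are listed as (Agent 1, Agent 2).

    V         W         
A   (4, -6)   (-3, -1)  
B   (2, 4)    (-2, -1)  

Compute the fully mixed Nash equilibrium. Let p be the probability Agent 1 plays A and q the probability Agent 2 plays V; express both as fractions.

Each player's mixing probability is pinned down by making the *other* player indifferent.
Agent 2 indifferent between V and W: p·(-6) + (1−p)·4 = p·(-1) + (1−p)·(-1) ⟹ 4 + (-10)p = (-1) + 0p ⟹ p = 1/2.
Agent 1 indifferent between A and B: q·4 + (1−q)·(-3) = q·2 + (1−q)·(-2) ⟹ (-3) + 7q = (-2) + 4q ⟹ q = 1/3.

p = 1/2, q = 1/3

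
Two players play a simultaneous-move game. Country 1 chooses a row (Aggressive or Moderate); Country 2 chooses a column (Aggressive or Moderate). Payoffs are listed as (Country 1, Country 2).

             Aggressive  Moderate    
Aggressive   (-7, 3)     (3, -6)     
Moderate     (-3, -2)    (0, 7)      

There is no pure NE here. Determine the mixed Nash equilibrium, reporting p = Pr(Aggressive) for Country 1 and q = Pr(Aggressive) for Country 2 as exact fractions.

p = 1/2, q = 3/7

In a mixed NE each player is indifferent between their pure strategies, so the opponent's mix sets the indifference.
Country 2 indifferent between Aggressive and Moderate: p·3 + (1−p)·(-2) = p·(-6) + (1−p)·7 ⟹ (-2) + 5p = 7 + (-13)p ⟹ p = 1/2.
Country 1 indifferent between Aggressive and Moderate: q·(-7) + (1−q)·3 = q·(-3) + (1−q)·0 ⟹ 3 + (-10)q = 0 + (-3)q ⟹ q = 3/7.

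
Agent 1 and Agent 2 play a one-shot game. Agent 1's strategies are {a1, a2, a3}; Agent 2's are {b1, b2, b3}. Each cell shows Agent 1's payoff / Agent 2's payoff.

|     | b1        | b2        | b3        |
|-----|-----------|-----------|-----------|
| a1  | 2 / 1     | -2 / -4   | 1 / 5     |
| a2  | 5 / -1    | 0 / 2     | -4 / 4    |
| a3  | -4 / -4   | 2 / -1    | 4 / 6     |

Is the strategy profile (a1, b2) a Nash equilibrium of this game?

No

Holding Agent 2 at b2: Agent 1 gets -2 from a1 but could get 2 by switching to a3. Agent 1 has a profitable deviation.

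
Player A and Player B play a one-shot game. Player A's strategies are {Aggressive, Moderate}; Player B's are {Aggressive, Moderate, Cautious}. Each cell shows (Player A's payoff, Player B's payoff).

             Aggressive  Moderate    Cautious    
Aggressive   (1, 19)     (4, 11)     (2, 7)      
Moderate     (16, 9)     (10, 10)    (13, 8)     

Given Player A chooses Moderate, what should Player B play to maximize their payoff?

Moderate

With Player A fixed at Moderate, Player B's payoffs are: Aggressive → 9, Moderate → 10, Cautious → 8.
The maximum is 10, achieved by Moderate.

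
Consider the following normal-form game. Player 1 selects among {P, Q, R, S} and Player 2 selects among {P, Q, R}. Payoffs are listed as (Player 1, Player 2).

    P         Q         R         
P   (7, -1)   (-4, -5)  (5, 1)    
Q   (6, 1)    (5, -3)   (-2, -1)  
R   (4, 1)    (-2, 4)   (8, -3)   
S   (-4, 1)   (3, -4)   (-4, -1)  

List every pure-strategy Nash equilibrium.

No pure-strategy Nash equilibrium

Check mutual best responses: a cell is a NE iff neither player can gain by unilaterally deviating.
Player 1's best responses — vs P: P (payoff 7); vs Q: Q (payoff 5); vs R: R (payoff 8).
Player 2's best responses — vs P: R (payoff 1); vs Q: P (payoff 1); vs R: Q (payoff 4); vs S: P (payoff 1).
No cell has both players best-responding. For instance, Player 1's best reply to R is R, but against R Player 2 prefers Q over R.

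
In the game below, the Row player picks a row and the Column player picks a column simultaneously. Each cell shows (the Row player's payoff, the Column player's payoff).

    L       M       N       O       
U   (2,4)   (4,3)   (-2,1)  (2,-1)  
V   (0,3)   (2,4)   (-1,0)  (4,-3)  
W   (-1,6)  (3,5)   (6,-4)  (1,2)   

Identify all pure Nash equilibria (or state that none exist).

(U, L)

A profile is a Nash equilibrium when each player is best-responding to the other.
The Row player's best responses — vs L: U (payoff 2); vs M: U (payoff 4); vs N: W (payoff 6); vs O: V (payoff 4).
The Column player's best responses — vs U: L (payoff 4); vs V: M (payoff 4); vs W: L (payoff 6).
The only mutual best response is (U, L); neither player gains by switching there.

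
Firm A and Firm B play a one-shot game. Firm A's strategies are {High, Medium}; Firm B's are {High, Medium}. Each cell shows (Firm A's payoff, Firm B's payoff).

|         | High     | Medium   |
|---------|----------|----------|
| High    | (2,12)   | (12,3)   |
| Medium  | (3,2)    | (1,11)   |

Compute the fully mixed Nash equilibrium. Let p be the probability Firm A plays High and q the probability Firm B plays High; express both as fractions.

In a mixed NE each player is indifferent between their pure strategies, so the opponent's mix sets the indifference.
Firm B indifferent between High and Medium: p·12 + (1−p)·2 = p·3 + (1−p)·11 ⟹ 2 + 10p = 11 + (-8)p ⟹ p = 1/2.
Firm A indifferent between High and Medium: q·2 + (1−q)·12 = q·3 + (1−q)·1 ⟹ 12 + (-10)q = 1 + 2q ⟹ q = 11/12.

p = 1/2, q = 11/12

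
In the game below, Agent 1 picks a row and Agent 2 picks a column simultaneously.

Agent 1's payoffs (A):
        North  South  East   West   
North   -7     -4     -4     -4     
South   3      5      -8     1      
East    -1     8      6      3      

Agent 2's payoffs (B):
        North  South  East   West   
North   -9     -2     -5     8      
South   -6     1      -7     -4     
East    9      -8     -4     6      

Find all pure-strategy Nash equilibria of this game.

Check mutual best responses: a cell is a NE iff neither player can gain by unilaterally deviating.
Agent 1's best responses — vs North: South (payoff 3); vs South: East (payoff 8); vs East: East (payoff 6); vs West: East (payoff 3).
Agent 2's best responses — vs North: West (payoff 8); vs South: South (payoff 1); vs East: North (payoff 9).
No cell has both players best-responding. For instance, Agent 1's best reply to South is East, but against East Agent 2 prefers North over South.

There is no pure-strategy Nash equilibrium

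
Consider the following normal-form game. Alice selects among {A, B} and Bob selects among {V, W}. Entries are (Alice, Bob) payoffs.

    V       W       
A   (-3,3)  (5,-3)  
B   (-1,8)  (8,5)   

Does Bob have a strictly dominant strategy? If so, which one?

V

Check whether one of Bob's strategies beats all alternatives regardless of what the opponent does.
V strictly dominates: vs A: 3 > -3; vs B: 8 > 5.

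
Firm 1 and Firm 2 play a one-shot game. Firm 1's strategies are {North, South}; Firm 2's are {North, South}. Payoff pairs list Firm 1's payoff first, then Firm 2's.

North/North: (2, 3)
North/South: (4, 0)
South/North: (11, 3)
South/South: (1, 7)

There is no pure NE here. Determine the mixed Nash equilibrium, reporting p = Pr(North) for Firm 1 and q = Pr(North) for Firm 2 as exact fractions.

In a mixed NE each player is indifferent between their pure strategies, so the opponent's mix sets the indifference.
Firm 2 indifferent between North and South: p·3 + (1−p)·3 = p·0 + (1−p)·7 ⟹ 3 + 0p = 7 + (-7)p ⟹ p = 4/7.
Firm 1 indifferent between North and South: q·2 + (1−q)·4 = q·11 + (1−q)·1 ⟹ 4 + (-2)q = 1 + 10q ⟹ q = 1/4.

p = 4/7, q = 1/4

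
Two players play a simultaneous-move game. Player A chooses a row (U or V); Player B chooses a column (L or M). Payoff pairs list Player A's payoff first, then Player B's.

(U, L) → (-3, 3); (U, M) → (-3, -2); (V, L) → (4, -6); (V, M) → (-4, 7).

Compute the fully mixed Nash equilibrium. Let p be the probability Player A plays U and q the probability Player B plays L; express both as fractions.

p = 13/18, q = 1/8

Each player's mixing probability is pinned down by making the *other* player indifferent.
Player B indifferent between L and M: p·3 + (1−p)·(-6) = p·(-2) + (1−p)·7 ⟹ (-6) + 9p = 7 + (-9)p ⟹ p = 13/18.
Player A indifferent between U and V: q·(-3) + (1−q)·(-3) = q·4 + (1−q)·(-4) ⟹ (-3) + 0q = (-4) + 8q ⟹ q = 1/8.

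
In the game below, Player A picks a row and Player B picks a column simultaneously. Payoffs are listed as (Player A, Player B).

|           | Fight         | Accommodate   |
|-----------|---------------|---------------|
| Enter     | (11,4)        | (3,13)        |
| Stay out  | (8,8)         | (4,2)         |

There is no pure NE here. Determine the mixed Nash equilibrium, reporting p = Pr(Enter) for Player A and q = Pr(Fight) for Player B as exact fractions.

Each player's mixing probability is pinned down by making the *other* player indifferent.
Player B indifferent between Fight and Accommodate: p·4 + (1−p)·8 = p·13 + (1−p)·2 ⟹ 8 + (-4)p = 2 + 11p ⟹ p = 2/5.
Player A indifferent between Enter and Stay out: q·11 + (1−q)·3 = q·8 + (1−q)·4 ⟹ 3 + 8q = 4 + 4q ⟹ q = 1/4.

p = 2/5, q = 1/4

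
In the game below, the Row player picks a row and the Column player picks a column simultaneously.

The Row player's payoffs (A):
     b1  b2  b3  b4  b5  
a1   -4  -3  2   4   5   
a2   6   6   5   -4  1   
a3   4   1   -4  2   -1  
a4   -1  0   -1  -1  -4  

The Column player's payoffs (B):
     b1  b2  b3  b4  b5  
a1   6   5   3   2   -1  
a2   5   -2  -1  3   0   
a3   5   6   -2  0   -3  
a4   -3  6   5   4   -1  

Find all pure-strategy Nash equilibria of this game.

(a2, b1)

Check mutual best responses: a cell is a NE iff neither player can gain by unilaterally deviating.
The Row player's best responses — vs b1: a2 (payoff 6); vs b2: a2 (payoff 6); vs b3: a2 (payoff 5); vs b4: a1 (payoff 4); vs b5: a1 (payoff 5).
The Column player's best responses — vs a1: b1 (payoff 6); vs a2: b1 (payoff 5); vs a3: b2 (payoff 6); vs a4: b2 (payoff 6).
The only mutual best response is (a2, b1); neither player gains by switching there.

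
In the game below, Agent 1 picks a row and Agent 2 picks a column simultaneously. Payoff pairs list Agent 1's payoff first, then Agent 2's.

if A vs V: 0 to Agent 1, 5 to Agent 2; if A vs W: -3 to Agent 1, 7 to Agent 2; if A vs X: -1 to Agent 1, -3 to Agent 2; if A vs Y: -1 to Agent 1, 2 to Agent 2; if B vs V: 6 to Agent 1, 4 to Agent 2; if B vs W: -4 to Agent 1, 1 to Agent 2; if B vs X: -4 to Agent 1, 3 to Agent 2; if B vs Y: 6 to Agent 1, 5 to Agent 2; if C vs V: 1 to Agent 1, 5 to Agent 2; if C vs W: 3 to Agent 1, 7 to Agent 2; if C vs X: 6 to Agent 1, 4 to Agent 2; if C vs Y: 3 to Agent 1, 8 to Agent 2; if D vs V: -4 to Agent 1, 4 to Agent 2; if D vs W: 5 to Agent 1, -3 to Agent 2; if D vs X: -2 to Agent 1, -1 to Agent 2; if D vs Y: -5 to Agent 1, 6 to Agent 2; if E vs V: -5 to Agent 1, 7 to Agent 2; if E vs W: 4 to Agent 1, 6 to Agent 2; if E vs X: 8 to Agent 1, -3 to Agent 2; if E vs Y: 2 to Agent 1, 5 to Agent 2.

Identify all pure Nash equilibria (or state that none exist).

(B, Y)

A profile is a Nash equilibrium when each player is best-responding to the other.
Agent 1's best responses — vs V: B (payoff 6); vs W: D (payoff 5); vs X: E (payoff 8); vs Y: B (payoff 6).
Agent 2's best responses — vs A: W (payoff 7); vs B: Y (payoff 5); vs C: Y (payoff 8); vs D: Y (payoff 6); vs E: V (payoff 7).
The only mutual best response is (B, Y); neither player gains by switching there.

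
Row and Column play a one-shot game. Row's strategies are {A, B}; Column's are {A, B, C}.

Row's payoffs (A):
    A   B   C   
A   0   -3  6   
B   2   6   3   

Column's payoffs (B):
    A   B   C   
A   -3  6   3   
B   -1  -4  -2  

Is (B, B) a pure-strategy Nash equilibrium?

Holding Column at B: Row gets 6 from B, versus -3 from A. No profitable deviation for Row.
Holding Row at B: Column gets -4 from B but could get -1 by switching to A. Column has a profitable deviation.

No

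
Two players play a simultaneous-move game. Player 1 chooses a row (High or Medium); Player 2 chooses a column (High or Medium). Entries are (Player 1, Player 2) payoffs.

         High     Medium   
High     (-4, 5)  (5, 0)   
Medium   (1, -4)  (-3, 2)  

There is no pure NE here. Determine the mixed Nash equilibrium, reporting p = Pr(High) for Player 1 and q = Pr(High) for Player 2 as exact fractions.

In a mixed NE each player is indifferent between their pure strategies, so the opponent's mix sets the indifference.
Player 2 indifferent between High and Medium: p·5 + (1−p)·(-4) = p·0 + (1−p)·2 ⟹ (-4) + 9p = 2 + (-2)p ⟹ p = 6/11.
Player 1 indifferent between High and Medium: q·(-4) + (1−q)·5 = q·1 + (1−q)·(-3) ⟹ 5 + (-9)q = (-3) + 4q ⟹ q = 8/13.

p = 6/11, q = 8/13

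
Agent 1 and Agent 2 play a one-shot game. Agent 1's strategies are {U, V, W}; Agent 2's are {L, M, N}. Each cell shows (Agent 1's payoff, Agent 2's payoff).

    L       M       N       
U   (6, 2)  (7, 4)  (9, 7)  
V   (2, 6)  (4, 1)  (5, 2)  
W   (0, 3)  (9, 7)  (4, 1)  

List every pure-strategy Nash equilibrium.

(U, N) and (W, M)

Check mutual best responses: a cell is a NE iff neither player can gain by unilaterally deviating.
Agent 1's best responses — vs L: U (payoff 6); vs M: W (payoff 9); vs N: U (payoff 9).
Agent 2's best responses — vs U: N (payoff 7); vs V: L (payoff 6); vs W: M (payoff 7).
Mutual best responses occur at (U, N) and (W, M); at each, neither player gains by switching.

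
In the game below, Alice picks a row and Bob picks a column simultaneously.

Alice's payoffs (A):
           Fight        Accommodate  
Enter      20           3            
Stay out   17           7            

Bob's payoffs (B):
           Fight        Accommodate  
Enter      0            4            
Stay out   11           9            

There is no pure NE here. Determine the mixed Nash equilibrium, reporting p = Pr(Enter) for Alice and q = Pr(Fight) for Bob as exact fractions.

p = 1/3, q = 4/7

In a mixed NE each player is indifferent between their pure strategies, so the opponent's mix sets the indifference.
Bob indifferent between Fight and Accommodate: p·0 + (1−p)·11 = p·4 + (1−p)·9 ⟹ 11 + (-11)p = 9 + (-5)p ⟹ p = 1/3.
Alice indifferent between Enter and Stay out: q·20 + (1−q)·3 = q·17 + (1−q)·7 ⟹ 3 + 17q = 7 + 10q ⟹ q = 4/7.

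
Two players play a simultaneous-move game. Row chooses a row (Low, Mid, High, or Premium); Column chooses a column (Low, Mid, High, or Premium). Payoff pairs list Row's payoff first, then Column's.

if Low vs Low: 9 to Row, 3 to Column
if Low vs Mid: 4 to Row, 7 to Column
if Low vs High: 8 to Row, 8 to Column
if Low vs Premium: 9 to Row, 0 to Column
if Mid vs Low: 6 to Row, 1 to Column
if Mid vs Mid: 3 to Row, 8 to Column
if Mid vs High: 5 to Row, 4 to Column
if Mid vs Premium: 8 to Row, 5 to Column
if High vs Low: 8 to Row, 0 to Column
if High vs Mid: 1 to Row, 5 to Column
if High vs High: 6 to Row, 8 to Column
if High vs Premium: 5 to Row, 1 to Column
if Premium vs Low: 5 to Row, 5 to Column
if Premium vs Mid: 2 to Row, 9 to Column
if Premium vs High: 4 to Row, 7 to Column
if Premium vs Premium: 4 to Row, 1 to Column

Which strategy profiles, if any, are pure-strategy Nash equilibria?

Find each player's best response to every opponent strategy; NE are the intersections.
Row's best responses — vs Low: Low (payoff 9); vs Mid: Low (payoff 4); vs High: Low (payoff 8); vs Premium: Low (payoff 9).
Column's best responses — vs Low: High (payoff 8); vs Mid: Mid (payoff 8); vs High: High (payoff 8); vs Premium: Mid (payoff 9).
The only mutual best response is (Low, High); neither player gains by switching there.

(Low, High)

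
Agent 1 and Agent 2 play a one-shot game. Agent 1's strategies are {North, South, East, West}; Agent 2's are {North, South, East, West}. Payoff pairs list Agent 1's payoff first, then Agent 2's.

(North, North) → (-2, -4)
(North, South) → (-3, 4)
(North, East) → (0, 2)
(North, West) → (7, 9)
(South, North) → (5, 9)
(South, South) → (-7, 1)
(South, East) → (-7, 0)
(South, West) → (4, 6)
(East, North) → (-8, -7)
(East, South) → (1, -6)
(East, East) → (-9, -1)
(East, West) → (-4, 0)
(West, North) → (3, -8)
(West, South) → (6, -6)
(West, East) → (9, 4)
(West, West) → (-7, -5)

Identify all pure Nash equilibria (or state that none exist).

(North, West), (South, North), and (West, East)

A profile is a Nash equilibrium when each player is best-responding to the other.
Agent 1's best responses — vs North: South (payoff 5); vs South: West (payoff 6); vs East: West (payoff 9); vs West: North (payoff 7).
Agent 2's best responses — vs North: West (payoff 9); vs South: North (payoff 9); vs East: West (payoff 0); vs West: East (payoff 4).
Mutual best responses occur at (North, West), (South, North), and (West, East); at each, neither player gains by switching.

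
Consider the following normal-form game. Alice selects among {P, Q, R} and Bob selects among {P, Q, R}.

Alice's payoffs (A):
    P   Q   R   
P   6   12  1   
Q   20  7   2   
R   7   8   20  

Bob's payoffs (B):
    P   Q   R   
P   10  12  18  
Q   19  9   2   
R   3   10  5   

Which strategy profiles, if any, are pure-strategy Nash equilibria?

Check mutual best responses: a cell is a NE iff neither player can gain by unilaterally deviating.
Alice's best responses — vs P: Q (payoff 20); vs Q: P (payoff 12); vs R: R (payoff 20).
Bob's best responses — vs P: R (payoff 18); vs Q: P (payoff 19); vs R: Q (payoff 10).
The only mutual best response is (Q, P); neither player gains by switching there.

(Q, P)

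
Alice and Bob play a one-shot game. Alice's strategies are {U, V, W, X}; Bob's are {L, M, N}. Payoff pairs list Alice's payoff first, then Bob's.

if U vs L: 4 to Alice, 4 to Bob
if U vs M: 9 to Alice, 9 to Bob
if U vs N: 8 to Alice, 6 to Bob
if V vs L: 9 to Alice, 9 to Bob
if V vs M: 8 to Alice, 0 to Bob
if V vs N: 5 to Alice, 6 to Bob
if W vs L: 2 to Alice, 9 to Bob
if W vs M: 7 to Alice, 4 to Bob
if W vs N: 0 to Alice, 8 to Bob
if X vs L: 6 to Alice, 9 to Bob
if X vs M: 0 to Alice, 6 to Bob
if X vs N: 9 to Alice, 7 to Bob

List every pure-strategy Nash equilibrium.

(U, M) and (V, L)

A profile is a Nash equilibrium when each player is best-responding to the other.
Alice's best responses — vs L: V (payoff 9); vs M: U (payoff 9); vs N: X (payoff 9).
Bob's best responses — vs U: M (payoff 9); vs V: L (payoff 9); vs W: L (payoff 9); vs X: L (payoff 9).
Mutual best responses occur at (U, M) and (V, L); at each, neither player gains by switching.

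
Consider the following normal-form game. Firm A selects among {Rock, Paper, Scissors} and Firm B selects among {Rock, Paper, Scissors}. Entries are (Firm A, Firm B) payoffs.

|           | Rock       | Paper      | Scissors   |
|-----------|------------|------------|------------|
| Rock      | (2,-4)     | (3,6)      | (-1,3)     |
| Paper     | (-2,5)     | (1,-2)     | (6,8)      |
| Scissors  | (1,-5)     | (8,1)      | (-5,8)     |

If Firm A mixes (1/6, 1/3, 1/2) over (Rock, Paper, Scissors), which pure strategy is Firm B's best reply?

Scissors

Compute Firm B's expected payoff from each pure strategy against the given mix.
Rock: (1/6)·(-4) + (1/3)·5 + (1/2)·(-5) = -3/2
Paper: (1/6)·6 + (1/3)·(-2) + (1/2)·1 = 5/6
Scissors: (1/6)·3 + (1/3)·8 + (1/2)·8 = 43/6
Highest expected payoff is 43/6, from Scissors.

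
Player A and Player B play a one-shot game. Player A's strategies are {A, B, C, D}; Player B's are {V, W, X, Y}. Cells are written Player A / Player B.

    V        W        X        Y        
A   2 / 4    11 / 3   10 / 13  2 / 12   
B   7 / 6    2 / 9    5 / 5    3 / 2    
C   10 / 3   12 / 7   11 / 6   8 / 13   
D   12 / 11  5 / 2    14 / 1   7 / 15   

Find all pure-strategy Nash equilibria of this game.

(C, Y)

Find each player's best response to every opponent strategy; NE are the intersections.
Player A's best responses — vs V: D (payoff 12); vs W: C (payoff 12); vs X: D (payoff 14); vs Y: C (payoff 8).
Player B's best responses — vs A: X (payoff 13); vs B: W (payoff 9); vs C: Y (payoff 13); vs D: Y (payoff 15).
The only mutual best response is (C, Y); neither player gains by switching there.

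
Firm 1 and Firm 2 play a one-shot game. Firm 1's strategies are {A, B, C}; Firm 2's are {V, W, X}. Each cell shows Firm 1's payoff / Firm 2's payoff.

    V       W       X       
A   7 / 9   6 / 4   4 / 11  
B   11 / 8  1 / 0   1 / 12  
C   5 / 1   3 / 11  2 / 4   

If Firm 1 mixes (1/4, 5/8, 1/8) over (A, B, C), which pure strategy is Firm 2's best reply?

X

Firm 2's best reply maximizes expected payoff against the mix.
V: (1/4)·9 + (5/8)·8 + (1/8)·1 = 59/8
W: (1/4)·4 + (5/8)·0 + (1/8)·11 = 19/8
X: (1/4)·11 + (5/8)·12 + (1/8)·4 = 43/4
Highest expected payoff is 43/4, from X.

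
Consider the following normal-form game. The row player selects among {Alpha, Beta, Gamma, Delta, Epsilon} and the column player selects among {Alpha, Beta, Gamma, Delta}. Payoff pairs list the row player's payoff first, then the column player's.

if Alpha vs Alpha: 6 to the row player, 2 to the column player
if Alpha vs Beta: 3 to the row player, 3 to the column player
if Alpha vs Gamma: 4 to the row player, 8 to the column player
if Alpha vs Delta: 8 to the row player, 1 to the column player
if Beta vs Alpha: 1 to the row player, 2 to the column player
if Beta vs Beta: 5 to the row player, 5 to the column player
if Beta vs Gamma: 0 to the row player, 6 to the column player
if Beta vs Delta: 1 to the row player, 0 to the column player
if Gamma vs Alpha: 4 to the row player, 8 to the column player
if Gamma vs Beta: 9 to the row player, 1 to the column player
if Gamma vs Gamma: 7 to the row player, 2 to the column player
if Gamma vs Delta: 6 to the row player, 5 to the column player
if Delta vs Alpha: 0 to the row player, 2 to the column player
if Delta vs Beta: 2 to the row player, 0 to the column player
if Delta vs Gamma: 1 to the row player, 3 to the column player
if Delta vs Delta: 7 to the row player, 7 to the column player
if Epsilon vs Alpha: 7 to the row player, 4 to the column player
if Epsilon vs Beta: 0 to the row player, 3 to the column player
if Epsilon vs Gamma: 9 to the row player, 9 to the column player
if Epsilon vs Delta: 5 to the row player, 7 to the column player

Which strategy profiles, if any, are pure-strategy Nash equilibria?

A profile is a Nash equilibrium when each player is best-responding to the other.
The row player's best responses — vs Alpha: Epsilon (payoff 7); vs Beta: Gamma (payoff 9); vs Gamma: Epsilon (payoff 9); vs Delta: Alpha (payoff 8).
The column player's best responses — vs Alpha: Gamma (payoff 8); vs Beta: Gamma (payoff 6); vs Gamma: Alpha (payoff 8); vs Delta: Delta (payoff 7); vs Epsilon: Gamma (payoff 9).
The only mutual best response is (Epsilon, Gamma); neither player gains by switching there.

(Epsilon, Gamma)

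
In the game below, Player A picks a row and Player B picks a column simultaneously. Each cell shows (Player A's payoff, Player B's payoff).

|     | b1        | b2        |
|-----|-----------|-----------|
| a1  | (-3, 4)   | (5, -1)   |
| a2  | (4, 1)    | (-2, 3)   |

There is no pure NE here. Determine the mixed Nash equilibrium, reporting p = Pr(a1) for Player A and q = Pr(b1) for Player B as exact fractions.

Each player's mixing probability is pinned down by making the *other* player indifferent.
Player B indifferent between b1 and b2: p·4 + (1−p)·1 = p·(-1) + (1−p)·3 ⟹ 1 + 3p = 3 + (-4)p ⟹ p = 2/7.
Player A indifferent between a1 and a2: q·(-3) + (1−q)·5 = q·4 + (1−q)·(-2) ⟹ 5 + (-8)q = (-2) + 6q ⟹ q = 1/2.

p = 2/7, q = 1/2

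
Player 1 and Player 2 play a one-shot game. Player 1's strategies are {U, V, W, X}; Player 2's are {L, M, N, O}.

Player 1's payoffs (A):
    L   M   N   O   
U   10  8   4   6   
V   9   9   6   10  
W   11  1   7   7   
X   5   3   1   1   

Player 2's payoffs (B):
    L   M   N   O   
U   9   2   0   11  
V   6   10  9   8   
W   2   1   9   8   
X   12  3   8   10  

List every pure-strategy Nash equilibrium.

Find each player's best response to every opponent strategy; NE are the intersections.
Player 1's best responses — vs L: W (payoff 11); vs M: V (payoff 9); vs N: W (payoff 7); vs O: V (payoff 10).
Player 2's best responses — vs U: O (payoff 11); vs V: M (payoff 10); vs W: N (payoff 9); vs X: L (payoff 12).
Mutual best responses occur at (V, M) and (W, N); at each, neither player gains by switching.

(V, M) and (W, N)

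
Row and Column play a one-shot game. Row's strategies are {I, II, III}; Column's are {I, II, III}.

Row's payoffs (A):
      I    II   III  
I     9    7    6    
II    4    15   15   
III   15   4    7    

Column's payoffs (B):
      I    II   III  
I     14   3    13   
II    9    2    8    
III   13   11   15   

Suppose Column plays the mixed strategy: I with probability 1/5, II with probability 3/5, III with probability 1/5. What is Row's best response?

Row's best reply maximizes expected payoff against the mix.
I: (1/5)·9 + (3/5)·7 + (1/5)·6 = 36/5
II: (1/5)·4 + (3/5)·15 + (1/5)·15 = 64/5
III: (1/5)·15 + (3/5)·4 + (1/5)·7 = 34/5
Highest expected payoff is 64/5, from II.

II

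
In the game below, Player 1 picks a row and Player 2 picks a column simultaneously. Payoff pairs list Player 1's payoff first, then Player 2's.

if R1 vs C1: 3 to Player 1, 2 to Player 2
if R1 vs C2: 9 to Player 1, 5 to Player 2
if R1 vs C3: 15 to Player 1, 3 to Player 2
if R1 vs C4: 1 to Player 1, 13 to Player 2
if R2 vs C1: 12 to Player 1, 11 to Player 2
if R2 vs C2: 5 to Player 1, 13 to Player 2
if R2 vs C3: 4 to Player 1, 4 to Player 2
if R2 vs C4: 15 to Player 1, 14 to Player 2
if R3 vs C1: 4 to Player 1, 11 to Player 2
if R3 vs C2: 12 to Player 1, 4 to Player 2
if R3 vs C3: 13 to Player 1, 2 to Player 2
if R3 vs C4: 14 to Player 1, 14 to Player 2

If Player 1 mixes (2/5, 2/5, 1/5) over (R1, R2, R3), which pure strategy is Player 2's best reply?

C4

Player 2's best reply maximizes expected payoff against the mix.
C1: (2/5)·2 + (2/5)·11 + (1/5)·11 = 37/5
C2: (2/5)·5 + (2/5)·13 + (1/5)·4 = 8
C3: (2/5)·3 + (2/5)·4 + (1/5)·2 = 16/5
C4: (2/5)·13 + (2/5)·14 + (1/5)·14 = 68/5
Highest expected payoff is 68/5, from C4.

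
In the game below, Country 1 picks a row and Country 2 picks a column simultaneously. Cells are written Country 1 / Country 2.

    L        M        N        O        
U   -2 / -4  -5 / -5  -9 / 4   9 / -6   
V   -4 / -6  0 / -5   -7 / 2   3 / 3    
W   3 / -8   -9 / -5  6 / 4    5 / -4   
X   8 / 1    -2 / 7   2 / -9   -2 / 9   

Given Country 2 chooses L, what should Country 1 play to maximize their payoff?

With Country 2 fixed at L, Country 1's payoffs are: U → -2, V → -4, W → 3, X → 8.
The maximum is 8, achieved by X.

X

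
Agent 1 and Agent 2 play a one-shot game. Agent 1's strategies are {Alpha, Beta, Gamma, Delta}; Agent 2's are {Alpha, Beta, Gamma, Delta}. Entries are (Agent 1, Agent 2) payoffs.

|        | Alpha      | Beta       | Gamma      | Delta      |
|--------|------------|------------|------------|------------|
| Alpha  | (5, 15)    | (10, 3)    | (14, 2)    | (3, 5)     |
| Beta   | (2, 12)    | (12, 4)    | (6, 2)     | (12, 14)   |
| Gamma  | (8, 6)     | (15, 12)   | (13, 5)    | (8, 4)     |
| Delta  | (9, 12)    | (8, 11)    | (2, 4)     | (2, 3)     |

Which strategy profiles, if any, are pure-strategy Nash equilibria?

(Beta, Delta), (Gamma, Beta), and (Delta, Alpha)

Find each player's best response to every opponent strategy; NE are the intersections.
Agent 1's best responses — vs Alpha: Delta (payoff 9); vs Beta: Gamma (payoff 15); vs Gamma: Alpha (payoff 14); vs Delta: Beta (payoff 12).
Agent 2's best responses — vs Alpha: Alpha (payoff 15); vs Beta: Delta (payoff 14); vs Gamma: Beta (payoff 12); vs Delta: Alpha (payoff 12).
Mutual best responses occur at (Beta, Delta), (Gamma, Beta), and (Delta, Alpha); at each, neither player gains by switching.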